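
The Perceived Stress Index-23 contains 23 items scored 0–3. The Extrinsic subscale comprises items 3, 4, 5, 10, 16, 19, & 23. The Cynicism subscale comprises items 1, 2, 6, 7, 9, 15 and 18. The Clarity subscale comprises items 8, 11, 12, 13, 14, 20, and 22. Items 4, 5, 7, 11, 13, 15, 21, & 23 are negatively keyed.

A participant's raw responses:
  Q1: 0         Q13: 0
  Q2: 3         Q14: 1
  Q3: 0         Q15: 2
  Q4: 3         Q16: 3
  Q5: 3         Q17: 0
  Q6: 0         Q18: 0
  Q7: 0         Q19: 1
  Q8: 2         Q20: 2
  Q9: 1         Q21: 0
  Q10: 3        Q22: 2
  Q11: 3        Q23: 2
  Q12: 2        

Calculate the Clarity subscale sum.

12

Clarity items: 8, 11, 12, 13, 14, 20, 22.
Of these, items 11 and 13 are negatively keyed; reverse-coded value = 3 − response.
  item 8: 2
  item 11: 3 − 3 = 0
  item 12: 2
  item 13: 3 − 0 = 3
  item 14: 1
  item 20: 2
  item 22: 2
Sum = 2 + 0 + 2 + 3 + 1 + 2 + 2 = 12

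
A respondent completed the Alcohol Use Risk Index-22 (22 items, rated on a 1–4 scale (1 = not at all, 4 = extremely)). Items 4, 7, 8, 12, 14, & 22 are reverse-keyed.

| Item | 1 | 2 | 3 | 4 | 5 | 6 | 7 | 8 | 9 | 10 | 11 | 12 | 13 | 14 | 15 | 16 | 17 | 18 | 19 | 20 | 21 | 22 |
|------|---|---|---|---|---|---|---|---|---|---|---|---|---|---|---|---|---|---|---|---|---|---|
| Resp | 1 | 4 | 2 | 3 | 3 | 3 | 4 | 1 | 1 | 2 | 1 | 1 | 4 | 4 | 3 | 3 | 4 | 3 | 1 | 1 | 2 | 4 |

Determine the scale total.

51

Apply reverse scoring (reversed = (1+4) − raw = 5 − raw):
  item 4: 5 − 3 = 2
  item 7: 5 − 4 = 1
  item 8: 5 − 1 = 4
  item 12: 5 − 1 = 4
  item 14: 5 − 4 = 1
  item 22: 5 − 4 = 1
After reverse-coding: 1, 4, 2, 2, 3, 3, 1, 4, 1, 2, 1, 4, 4, 1, 3, 3, 4, 3, 1, 1, 2, 1
Total = 1 + 4 + 2 + 2 + 3 + 3 + 1 + 4 + 1 + 2 + 1 + 4 + 4 + 1 + 3 + 3 + 4 + 3 + 1 + 1 + 2 + 1 = 51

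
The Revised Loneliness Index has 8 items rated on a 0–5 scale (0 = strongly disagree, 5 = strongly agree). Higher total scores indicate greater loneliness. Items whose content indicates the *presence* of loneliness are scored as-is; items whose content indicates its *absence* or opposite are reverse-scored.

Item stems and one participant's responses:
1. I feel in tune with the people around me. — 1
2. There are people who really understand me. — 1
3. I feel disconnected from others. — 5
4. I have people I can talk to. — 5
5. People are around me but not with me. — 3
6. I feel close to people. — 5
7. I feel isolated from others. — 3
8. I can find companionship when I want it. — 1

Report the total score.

Items 1, 2, 4, 6, 8 describe the absence/opposite of loneliness → reverse-score.
reverse-coded value = 5 − response.
  item 1: 5 − 1 = 4
  item 2: 5 − 1 = 4
  item 3: 5
  item 4: 5 − 5 = 0
  item 5: 3
  item 6: 5 − 5 = 0
  item 7: 3
  item 8: 5 − 1 = 4
Total = 4 + 4 + 5 + 0 + 3 + 0 + 3 + 4 = 23

23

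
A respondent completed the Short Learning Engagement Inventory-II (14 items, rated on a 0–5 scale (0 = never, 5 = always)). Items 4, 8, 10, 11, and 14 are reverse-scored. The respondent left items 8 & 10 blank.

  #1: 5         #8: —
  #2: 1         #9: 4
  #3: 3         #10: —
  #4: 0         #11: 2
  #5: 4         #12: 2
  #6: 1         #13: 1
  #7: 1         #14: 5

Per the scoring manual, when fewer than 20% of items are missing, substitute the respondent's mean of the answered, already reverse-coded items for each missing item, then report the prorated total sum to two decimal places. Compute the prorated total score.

35.00

Reverse-coded (reversed = (0+5) − raw = 5 − raw):
  item 4: 5 − 0 = 5
  item 11: 5 − 2 = 3
  item 14: 5 − 5 = 0
Completed scored items (12 of 14): 5, 1, 3, 5, 4, 1, 1, 4, 3, 2, 1, 0; sum = 30.
Person mean = 30 / 12 ≈ 2.5000
Prorated total = (30 / 12) × 14 = 35.00 (to 2 dp)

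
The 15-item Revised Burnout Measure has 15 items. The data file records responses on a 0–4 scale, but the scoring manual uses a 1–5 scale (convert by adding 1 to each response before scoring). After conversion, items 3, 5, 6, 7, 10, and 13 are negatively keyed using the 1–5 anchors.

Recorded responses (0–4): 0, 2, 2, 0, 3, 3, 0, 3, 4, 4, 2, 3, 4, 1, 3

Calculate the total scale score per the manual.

Convert to 1–5: 1, 3, 3, 1, 4, 4, 1, 4, 5, 5, 3, 4, 5, 2, 4
Reverse-coded (reverse-coded value = 6 − response):
  item 3: 6 − 3 = 3
  item 5: 6 − 4 = 2
  item 6: 6 − 4 = 2
  item 7: 6 − 1 = 5
  item 10: 6 − 5 = 1
  item 13: 6 − 5 = 1
Scored: 1, 3, 3, 1, 2, 2, 5, 4, 5, 1, 3, 4, 1, 2, 4
Total = 41

41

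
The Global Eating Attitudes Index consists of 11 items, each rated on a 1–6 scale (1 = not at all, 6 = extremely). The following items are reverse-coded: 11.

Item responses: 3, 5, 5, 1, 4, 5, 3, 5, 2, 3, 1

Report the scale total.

Raw sum = 37. Reverse-coded items: 11; their raw sum = 1.
Each reversal replaces raw with 7 − raw, changing the total by 7 − 2·raw per item.
Total = 37 + 1·7 − 2·1 = 37 + 7 − 2 = 42

42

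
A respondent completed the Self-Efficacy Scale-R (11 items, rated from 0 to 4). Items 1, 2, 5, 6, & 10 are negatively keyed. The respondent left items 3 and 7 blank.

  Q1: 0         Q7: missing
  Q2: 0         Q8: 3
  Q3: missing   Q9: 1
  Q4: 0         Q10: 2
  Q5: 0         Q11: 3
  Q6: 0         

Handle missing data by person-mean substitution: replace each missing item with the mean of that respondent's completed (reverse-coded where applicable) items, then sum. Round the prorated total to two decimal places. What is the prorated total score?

Reverse-coded (reverse-coded value = 4 − response):
  item 1: 4 − 0 = 4
  item 2: 4 − 0 = 4
  item 5: 4 − 0 = 4
  item 6: 4 − 0 = 4
  item 10: 4 − 2 = 2
Completed scored items (9 of 11): 4, 4, 0, 4, 4, 3, 1, 2, 3; sum = 25.
Person mean = 25 / 9 ≈ 2.7778
Prorated total = (25 / 9) × 11 = 30.56 (to 2 dp)

30.56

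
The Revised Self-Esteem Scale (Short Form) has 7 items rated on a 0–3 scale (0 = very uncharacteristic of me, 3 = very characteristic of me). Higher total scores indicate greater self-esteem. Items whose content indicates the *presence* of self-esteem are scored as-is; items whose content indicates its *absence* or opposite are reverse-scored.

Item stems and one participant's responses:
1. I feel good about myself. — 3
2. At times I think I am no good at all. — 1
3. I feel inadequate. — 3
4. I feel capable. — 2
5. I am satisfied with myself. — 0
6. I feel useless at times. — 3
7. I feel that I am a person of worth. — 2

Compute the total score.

9

Items 2, 3, 6 describe the absence/opposite of self-esteem → reverse-score.
on a 0–3 scale, reversed = 3 − raw.
  item 1: 3
  item 2: 3 − 1 = 2
  item 3: 3 − 3 = 0
  item 4: 2
  item 5: 0
  item 6: 3 − 3 = 0
  item 7: 2
Total = 3 + 2 + 0 + 2 + 0 + 0 + 2 = 9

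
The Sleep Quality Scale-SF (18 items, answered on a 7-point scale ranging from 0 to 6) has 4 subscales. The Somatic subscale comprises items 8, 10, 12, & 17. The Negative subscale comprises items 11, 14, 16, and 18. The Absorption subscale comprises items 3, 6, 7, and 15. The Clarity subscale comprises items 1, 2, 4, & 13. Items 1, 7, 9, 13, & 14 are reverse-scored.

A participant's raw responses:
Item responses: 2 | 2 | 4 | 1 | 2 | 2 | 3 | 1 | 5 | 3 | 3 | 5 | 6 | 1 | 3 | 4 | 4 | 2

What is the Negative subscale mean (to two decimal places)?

3.50

Negative items: 11, 14, 16, 18.
Of these, item 14 is reverse-scored; on a 0–6 scale, reversed = 6 − raw.
  item 11: 3
  item 14: 6 − 1 = 5
  item 16: 4
  item 18: 2
Sum = 3 + 5 + 4 + 2 = 14
Mean = 14 / 4 = 3.50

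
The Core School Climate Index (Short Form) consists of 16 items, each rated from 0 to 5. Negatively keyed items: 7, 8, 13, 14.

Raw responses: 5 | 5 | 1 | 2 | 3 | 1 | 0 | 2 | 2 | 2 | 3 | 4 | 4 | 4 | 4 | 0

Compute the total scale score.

Negatively keyed items use 5 − raw:
  item 7: 5 − 0 = 5
  item 8: 5 − 2 = 3
  item 13: 5 − 4 = 1
  item 14: 5 − 4 = 1
Scored items: 5, 5, 1, 2, 3, 1, 5, 3, 2, 2, 3, 4, 1, 1, 4, 0
Total = 5 + 5 + 1 + 2 + 3 + 1 + 5 + 3 + 2 + 2 + 3 + 4 + 1 + 1 + 4 + 0 = 42

42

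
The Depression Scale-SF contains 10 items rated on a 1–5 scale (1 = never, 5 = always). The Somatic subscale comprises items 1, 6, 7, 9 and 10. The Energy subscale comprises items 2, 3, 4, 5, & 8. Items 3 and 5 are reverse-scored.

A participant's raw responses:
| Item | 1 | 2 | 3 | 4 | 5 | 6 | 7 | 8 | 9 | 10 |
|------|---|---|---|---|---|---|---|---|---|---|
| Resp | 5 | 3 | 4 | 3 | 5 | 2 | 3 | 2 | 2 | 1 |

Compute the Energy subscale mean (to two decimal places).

Energy items: 2, 3, 4, 5, 8.
Of these, items 3 and 5 are reverse-scored; on a 1–5 scale, reversed = 6 − raw.
  item 2: 3
  item 3: 6 − 4 = 2
  item 4: 3
  item 5: 6 − 5 = 1
  item 8: 2
Sum = 3 + 2 + 3 + 1 + 2 = 11
Mean = 11 / 5 = 2.20

2.20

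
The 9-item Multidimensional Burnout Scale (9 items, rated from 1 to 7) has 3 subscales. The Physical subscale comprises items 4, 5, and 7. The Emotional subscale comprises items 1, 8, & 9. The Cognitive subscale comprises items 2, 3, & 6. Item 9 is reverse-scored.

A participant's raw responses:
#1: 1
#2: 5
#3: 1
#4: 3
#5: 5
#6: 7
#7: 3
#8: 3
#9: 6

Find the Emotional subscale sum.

6

Emotional items: 1, 8, 9.
Of these, item 9 is reverse-scored; on a 1–7 scale, reversed = 8 − raw.
  item 1: 1
  item 8: 3
  item 9: 8 − 6 = 2
Sum = 1 + 3 + 2 = 6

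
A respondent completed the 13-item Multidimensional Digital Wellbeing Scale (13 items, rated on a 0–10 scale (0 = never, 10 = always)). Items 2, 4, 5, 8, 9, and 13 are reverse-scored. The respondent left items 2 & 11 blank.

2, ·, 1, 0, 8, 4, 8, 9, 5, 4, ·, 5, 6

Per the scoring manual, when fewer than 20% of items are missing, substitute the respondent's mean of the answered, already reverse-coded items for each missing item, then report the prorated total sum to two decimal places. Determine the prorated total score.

54.36

Reverse-coded (reverse-coded value = 10 − response):
  item 4: 10 − 0 = 10
  item 5: 10 − 8 = 2
  item 8: 10 − 9 = 1
  item 9: 10 − 5 = 5
  item 13: 10 − 6 = 4
Completed scored items (11 of 13): 2, 1, 10, 2, 4, 8, 1, 5, 4, 5, 4; sum = 46.
Person mean = 46 / 11 ≈ 4.1818
Prorated total = (46 / 11) × 13 = 54.36 (to 2 dp)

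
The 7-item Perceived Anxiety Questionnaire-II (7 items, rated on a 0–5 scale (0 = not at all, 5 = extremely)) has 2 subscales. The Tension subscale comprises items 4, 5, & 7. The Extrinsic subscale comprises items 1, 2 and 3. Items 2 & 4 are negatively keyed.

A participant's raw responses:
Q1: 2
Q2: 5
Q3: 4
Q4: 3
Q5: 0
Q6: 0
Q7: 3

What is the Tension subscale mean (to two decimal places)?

Tension items: 4, 5, 7.
Of these, item 4 is negatively keyed; reversed = (0+5) − raw = 5 − raw.
  item 4: 5 − 3 = 2
  item 5: 0
  item 7: 3
Sum = 2 + 0 + 3 = 5
Mean = 5 / 3 = 1.67

1.67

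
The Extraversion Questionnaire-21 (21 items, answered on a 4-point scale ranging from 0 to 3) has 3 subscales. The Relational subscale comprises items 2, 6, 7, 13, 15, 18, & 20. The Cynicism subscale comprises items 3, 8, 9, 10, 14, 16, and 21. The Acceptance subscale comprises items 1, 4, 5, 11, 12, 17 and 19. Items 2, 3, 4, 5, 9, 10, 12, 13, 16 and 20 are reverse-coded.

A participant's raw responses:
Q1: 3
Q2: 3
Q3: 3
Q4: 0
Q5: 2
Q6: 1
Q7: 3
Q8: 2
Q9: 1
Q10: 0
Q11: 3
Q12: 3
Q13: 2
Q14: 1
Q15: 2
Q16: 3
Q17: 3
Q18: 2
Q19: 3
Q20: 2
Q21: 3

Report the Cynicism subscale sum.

Cynicism items: 3, 8, 9, 10, 14, 16, 21.
Of these, items 3, 9, 10, & 16 are reverse-coded; on a 0–3 scale, reversed = 3 − raw.
  item 3: 3 − 3 = 0
  item 8: 2
  item 9: 3 − 1 = 2
  item 10: 3 − 0 = 3
  item 14: 1
  item 16: 3 − 3 = 0
  item 21: 3
Sum = 0 + 2 + 2 + 3 + 1 + 0 + 3 = 11

11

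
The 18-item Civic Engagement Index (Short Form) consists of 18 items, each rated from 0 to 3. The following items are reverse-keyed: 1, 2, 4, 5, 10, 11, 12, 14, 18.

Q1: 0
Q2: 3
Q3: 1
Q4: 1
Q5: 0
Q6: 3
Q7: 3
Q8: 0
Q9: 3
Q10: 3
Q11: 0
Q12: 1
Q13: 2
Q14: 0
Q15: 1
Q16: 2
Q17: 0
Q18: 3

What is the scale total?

31

Reversing items 1, 2, 4, 5, 10, 11, 12, 14, & 18 with 3 − raw:
Total = (3−0) + (3−3) + 1 + (3−1) + (3−0) + 3 + 3 + 0 + 3 + (3−3) + (3−0) + (3−1) + 2 + (3−0) + 1 + 2 + 0 + (3−3)
      = 3 + 0 + 1 + 2 + 3 + 3 + 3 + 0 + 3 + 0 + 3 + 2 + 2 + 3 + 1 + 2 + 0 + 0 = 31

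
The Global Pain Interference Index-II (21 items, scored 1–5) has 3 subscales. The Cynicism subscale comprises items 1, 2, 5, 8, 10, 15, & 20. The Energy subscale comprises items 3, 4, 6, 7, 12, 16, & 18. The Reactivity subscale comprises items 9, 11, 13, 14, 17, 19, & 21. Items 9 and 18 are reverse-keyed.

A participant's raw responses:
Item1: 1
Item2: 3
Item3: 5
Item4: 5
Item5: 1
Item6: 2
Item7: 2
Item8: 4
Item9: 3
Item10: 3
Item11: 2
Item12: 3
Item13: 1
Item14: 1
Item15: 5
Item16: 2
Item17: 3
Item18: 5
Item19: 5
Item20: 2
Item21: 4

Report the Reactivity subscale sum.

Reactivity items: 9, 11, 13, 14, 17, 19, 21.
Of these, item 9 is reverse-keyed; reverse-coded value = 6 − response.
  item 9: 6 − 3 = 3
  item 11: 2
  item 13: 1
  item 14: 1
  item 17: 3
  item 19: 5
  item 21: 4
Sum = 3 + 2 + 1 + 1 + 3 + 5 + 4 = 19

19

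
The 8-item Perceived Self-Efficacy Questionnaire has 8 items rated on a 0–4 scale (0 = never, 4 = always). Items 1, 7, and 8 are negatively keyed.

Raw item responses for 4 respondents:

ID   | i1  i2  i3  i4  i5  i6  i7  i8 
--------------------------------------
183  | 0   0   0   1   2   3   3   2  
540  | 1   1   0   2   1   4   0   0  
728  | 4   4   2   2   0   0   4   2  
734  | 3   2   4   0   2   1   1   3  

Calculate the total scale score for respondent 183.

Respondent 183 raw: 0, 0, 0, 1, 2, 3, 3, 2.
Reverse-coded (on a 0–4 scale, reversed = 4 − raw):
  item 1: 4 − 0 = 4
  item 2: 0
  item 3: 0
  item 4: 1
  item 5: 2
  item 6: 3
  item 7: 4 − 3 = 1
  item 8: 4 − 2 = 2
Sum = 4 + 0 + 0 + 1 + 2 + 3 + 1 + 2 = 13

13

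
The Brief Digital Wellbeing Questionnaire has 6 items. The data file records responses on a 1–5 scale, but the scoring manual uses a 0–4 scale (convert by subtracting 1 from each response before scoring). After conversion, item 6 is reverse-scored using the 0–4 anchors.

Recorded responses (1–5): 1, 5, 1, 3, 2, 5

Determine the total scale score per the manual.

7

Convert to 0–4: 0, 4, 0, 2, 1, 4
Reverse-coded (on a 0–4 scale, reversed = 4 − raw):
  item 6: 4 − 4 = 0
Scored: 0, 4, 0, 2, 1, 0
Total = 7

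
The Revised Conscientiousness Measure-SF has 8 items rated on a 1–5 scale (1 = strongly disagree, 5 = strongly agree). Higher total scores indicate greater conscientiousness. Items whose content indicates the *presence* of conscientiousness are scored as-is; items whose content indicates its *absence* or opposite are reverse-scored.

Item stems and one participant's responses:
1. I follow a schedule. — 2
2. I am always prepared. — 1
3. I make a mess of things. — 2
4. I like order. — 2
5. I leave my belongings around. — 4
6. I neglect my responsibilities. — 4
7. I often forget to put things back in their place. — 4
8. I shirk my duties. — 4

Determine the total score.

Items 3, 5, 6, 7, 8 describe the absence/opposite of conscientiousness → reverse-score.
reverse-coded value = 6 − response.
  item 1: 2
  item 2: 1
  item 3: 6 − 2 = 4
  item 4: 2
  item 5: 6 − 4 = 2
  item 6: 6 − 4 = 2
  item 7: 6 − 4 = 2
  item 8: 6 − 4 = 2
Total = 2 + 1 + 4 + 2 + 2 + 2 + 2 + 2 = 17

17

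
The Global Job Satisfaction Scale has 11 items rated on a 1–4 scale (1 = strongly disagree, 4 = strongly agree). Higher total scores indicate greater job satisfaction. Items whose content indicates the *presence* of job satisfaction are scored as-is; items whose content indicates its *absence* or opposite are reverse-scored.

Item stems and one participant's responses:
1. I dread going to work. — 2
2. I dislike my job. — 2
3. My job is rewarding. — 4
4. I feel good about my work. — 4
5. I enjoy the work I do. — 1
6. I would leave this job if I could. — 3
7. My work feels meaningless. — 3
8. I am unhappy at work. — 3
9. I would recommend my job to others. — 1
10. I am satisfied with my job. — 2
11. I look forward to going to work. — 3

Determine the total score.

Items 1, 2, 6, 7, 8 describe the absence/opposite of job satisfaction → reverse-score.
reverse-coded value = 5 − response.
  item 1: 5 − 2 = 3
  item 2: 5 − 2 = 3
  item 3: 4
  item 4: 4
  item 5: 1
  item 6: 5 − 3 = 2
  item 7: 5 − 3 = 2
  item 8: 5 − 3 = 2
  item 9: 1
  item 10: 2
  item 11: 3
Total = 3 + 3 + 4 + 4 + 1 + 2 + 2 + 2 + 1 + 2 + 3 = 27

27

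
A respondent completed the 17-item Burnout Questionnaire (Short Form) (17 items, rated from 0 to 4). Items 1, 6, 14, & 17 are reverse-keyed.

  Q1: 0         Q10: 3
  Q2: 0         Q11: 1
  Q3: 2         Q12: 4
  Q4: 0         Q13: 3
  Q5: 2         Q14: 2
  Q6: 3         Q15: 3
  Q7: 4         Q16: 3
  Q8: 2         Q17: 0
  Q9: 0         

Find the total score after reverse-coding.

38

Reversing items 1, 6, 14 and 17 with 4 − raw:
Total = (4−0) + 0 + 2 + 0 + 2 + (4−3) + 4 + 2 + 0 + 3 + 1 + 4 + 3 + (4−2) + 3 + 3 + (4−0)
      = 4 + 0 + 2 + 0 + 2 + 1 + 4 + 2 + 0 + 3 + 1 + 4 + 3 + 2 + 3 + 3 + 4 = 38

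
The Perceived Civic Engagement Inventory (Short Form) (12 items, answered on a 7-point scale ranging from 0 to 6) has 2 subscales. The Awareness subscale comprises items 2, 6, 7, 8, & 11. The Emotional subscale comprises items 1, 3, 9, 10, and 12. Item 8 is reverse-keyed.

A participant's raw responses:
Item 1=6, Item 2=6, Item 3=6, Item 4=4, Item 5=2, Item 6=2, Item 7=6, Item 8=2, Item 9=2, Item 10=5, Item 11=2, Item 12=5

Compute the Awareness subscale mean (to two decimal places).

4.00

Awareness items: 2, 6, 7, 8, 11.
Of these, item 8 is reverse-keyed; reversed = (0+6) − raw = 6 − raw.
  item 2: 6
  item 6: 2
  item 7: 6
  item 8: 6 − 2 = 4
  item 11: 2
Sum = 6 + 2 + 6 + 4 + 2 = 20
Mean = 20 / 5 = 4.00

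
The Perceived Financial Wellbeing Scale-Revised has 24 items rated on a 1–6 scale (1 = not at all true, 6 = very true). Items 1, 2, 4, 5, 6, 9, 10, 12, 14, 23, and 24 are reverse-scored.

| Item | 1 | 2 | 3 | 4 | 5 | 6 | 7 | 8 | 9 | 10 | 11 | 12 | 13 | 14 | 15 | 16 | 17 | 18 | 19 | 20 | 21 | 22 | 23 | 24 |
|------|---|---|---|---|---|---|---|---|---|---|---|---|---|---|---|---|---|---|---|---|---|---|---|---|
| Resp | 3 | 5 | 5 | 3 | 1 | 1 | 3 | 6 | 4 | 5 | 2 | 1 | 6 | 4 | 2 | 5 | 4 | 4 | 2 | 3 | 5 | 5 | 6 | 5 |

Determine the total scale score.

91

Apply reverse scoring (reversed = (1+6) − raw = 7 − raw):
  item 1: 7 − 3 = 4
  item 2: 7 − 5 = 2
  item 4: 7 − 3 = 4
  item 5: 7 − 1 = 6
  item 6: 7 − 1 = 6
  item 9: 7 − 4 = 3
  item 10: 7 − 5 = 2
  item 12: 7 − 1 = 6
  item 14: 7 − 4 = 3
  item 23: 7 − 6 = 1
  item 24: 7 − 5 = 2
Scored responses: 4, 2, 5, 4, 6, 6, 3, 6, 3, 2, 2, 6, 6, 3, 2, 5, 4, 4, 2, 3, 5, 5, 1, 2
Total = 4 + 2 + 5 + 4 + 6 + 6 + 3 + 6 + 3 + 2 + 2 + 6 + 6 + 3 + 2 + 5 + 4 + 4 + 2 + 3 + 5 + 5 + 1 + 2 = 91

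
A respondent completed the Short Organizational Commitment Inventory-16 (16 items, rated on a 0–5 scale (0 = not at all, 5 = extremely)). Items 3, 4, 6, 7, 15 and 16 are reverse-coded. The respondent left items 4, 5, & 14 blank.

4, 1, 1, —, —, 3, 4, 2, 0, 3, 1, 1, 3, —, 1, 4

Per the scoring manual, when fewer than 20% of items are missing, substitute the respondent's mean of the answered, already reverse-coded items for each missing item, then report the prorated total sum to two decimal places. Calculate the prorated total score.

Reverse-coded (reverse-coded value = 5 − response):
  item 3: 5 − 1 = 4
  item 6: 5 − 3 = 2
  item 7: 5 − 4 = 1
  item 15: 5 − 1 = 4
  item 16: 5 − 4 = 1
Completed scored items (13 of 16): 4, 1, 4, 2, 1, 2, 0, 3, 1, 1, 3, 4, 1; sum = 27.
Person mean = 27 / 13 ≈ 2.0769
Prorated total = (27 / 13) × 16 = 33.23 (to 2 dp)

33.23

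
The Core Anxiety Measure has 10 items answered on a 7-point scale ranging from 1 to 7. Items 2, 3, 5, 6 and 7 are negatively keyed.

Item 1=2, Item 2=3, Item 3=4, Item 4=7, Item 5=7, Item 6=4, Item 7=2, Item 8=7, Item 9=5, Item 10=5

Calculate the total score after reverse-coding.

46

Raw sum = 46. Negatively keyed items: 2, 3, 5, 6, 7; their raw sum = 20.
Each reversal replaces raw with 8 − raw, changing the total by 8 − 2·raw per item.
Total = 46 + 5·8 − 2·20 = 46 + 40 − 40 = 46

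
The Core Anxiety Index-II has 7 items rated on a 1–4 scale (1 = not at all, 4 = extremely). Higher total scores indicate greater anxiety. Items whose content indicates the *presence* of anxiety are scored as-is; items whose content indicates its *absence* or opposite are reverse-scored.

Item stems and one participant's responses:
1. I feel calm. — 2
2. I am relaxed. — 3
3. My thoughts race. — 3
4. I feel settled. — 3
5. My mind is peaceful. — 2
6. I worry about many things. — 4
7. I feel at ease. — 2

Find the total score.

Items 1, 2, 4, 5, 7 describe the absence/opposite of anxiety → reverse-score.
reversed = (1+4) − raw = 5 − raw.
  item 1: 5 − 2 = 3
  item 2: 5 − 3 = 2
  item 3: 3
  item 4: 5 − 3 = 2
  item 5: 5 − 2 = 3
  item 6: 4
  item 7: 5 − 2 = 3
Total = 3 + 2 + 3 + 2 + 3 + 4 + 3 = 20

20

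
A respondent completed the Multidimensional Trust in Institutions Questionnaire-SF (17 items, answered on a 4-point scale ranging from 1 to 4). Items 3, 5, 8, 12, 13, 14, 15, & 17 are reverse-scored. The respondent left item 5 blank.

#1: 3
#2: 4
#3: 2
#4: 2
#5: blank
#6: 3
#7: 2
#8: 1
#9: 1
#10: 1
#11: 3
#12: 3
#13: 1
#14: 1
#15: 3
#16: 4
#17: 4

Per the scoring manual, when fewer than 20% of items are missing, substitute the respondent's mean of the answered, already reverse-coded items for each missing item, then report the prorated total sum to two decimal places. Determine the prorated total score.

45.69

Reverse-coded (on a 1–4 scale, reversed = 5 − raw):
  item 3: 5 − 2 = 3
  item 8: 5 − 1 = 4
  item 12: 5 − 3 = 2
  item 13: 5 − 1 = 4
  item 14: 5 − 1 = 4
  item 15: 5 − 3 = 2
  item 17: 5 − 4 = 1
Completed scored items (16 of 17): 3, 4, 3, 2, 3, 2, 4, 1, 1, 3, 2, 4, 4, 2, 4, 1; sum = 43.
Person mean = 43 / 16 ≈ 2.6875
Prorated total = (43 / 16) × 17 = 45.69 (to 2 dp)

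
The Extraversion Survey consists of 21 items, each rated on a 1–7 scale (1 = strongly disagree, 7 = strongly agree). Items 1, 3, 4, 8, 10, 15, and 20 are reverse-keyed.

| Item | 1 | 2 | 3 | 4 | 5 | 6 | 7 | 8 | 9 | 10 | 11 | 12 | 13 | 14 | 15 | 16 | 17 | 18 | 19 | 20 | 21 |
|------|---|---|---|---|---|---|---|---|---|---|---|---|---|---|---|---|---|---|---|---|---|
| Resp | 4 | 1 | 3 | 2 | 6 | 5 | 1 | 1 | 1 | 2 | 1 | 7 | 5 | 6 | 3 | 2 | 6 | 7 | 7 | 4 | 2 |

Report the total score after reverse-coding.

Raw sum = 76. Reverse-keyed items: 1, 3, 4, 8, 10, 15, 20; their raw sum = 19.
Each reversal replaces raw with 8 − raw, changing the total by 8 − 2·raw per item.
Total = 76 + 7·8 − 2·19 = 76 + 56 − 38 = 94

94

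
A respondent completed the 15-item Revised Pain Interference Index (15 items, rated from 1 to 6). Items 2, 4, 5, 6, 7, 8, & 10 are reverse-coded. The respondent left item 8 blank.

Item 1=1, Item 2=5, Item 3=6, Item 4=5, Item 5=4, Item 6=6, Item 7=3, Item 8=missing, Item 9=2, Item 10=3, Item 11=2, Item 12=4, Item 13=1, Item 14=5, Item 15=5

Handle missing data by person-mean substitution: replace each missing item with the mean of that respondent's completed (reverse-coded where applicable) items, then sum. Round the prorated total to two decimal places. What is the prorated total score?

Reverse-coded (on a 1–6 scale, reversed = 7 − raw):
  item 2: 7 − 5 = 2
  item 4: 7 − 5 = 2
  item 5: 7 − 4 = 3
  item 6: 7 − 6 = 1
  item 7: 7 − 3 = 4
  item 10: 7 − 3 = 4
Completed scored items (14 of 15): 1, 2, 6, 2, 3, 1, 4, 2, 4, 2, 4, 1, 5, 5; sum = 42.
Person mean = 42 / 14 ≈ 3.0000
Prorated total = (42 / 14) × 15 = 45.00 (to 2 dp)

45.00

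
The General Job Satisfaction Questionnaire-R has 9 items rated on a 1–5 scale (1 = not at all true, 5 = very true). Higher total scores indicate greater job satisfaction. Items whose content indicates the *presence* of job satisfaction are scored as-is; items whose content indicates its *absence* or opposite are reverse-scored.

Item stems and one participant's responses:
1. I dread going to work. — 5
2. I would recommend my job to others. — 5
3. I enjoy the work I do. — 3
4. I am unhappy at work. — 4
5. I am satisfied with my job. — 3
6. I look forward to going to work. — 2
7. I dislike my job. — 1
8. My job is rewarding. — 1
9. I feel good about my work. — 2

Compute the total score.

24

Items 1, 4, 7 describe the absence/opposite of job satisfaction → reverse-score.
reversed = (1+5) − raw = 6 − raw.
  item 1: 6 − 5 = 1
  item 2: 5
  item 3: 3
  item 4: 6 − 4 = 2
  item 5: 3
  item 6: 2
  item 7: 6 − 1 = 5
  item 8: 1
  item 9: 2
Total = 1 + 5 + 3 + 2 + 3 + 2 + 5 + 1 + 2 = 24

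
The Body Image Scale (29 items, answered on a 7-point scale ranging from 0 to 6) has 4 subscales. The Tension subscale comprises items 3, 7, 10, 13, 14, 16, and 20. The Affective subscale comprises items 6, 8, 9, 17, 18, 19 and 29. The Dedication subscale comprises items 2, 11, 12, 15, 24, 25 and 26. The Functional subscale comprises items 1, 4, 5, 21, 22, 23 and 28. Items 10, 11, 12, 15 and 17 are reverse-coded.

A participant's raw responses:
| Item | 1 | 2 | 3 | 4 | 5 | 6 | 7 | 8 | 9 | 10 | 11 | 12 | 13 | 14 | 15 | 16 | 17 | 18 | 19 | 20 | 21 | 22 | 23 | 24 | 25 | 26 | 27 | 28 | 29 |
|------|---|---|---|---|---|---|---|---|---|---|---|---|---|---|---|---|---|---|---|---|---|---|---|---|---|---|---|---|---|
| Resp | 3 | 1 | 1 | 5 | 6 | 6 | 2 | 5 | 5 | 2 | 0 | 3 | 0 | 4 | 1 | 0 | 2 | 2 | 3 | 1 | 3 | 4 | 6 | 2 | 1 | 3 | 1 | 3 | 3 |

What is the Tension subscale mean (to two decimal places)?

1.71

Tension items: 3, 7, 10, 13, 14, 16, 20.
Of these, item 10 is reverse-coded; reversed = (0+6) − raw = 6 − raw.
  item 3: 1
  item 7: 2
  item 10: 6 − 2 = 4
  item 13: 0
  item 14: 4
  item 16: 0
  item 20: 1
Sum = 1 + 2 + 4 + 0 + 4 + 0 + 1 = 12
Mean = 12 / 7 = 1.71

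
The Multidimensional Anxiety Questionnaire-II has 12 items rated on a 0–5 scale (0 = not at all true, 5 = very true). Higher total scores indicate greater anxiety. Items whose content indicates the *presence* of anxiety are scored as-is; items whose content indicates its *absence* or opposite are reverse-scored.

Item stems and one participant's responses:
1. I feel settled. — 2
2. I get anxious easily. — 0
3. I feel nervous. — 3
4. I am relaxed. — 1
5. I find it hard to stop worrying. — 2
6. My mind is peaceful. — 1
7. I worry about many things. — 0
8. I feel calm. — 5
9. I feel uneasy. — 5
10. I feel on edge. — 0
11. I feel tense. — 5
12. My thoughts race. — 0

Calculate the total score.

26

Items 1, 4, 6, 8 describe the absence/opposite of anxiety → reverse-score.
reverse-coded value = 5 − response.
  item 1: 5 − 2 = 3
  item 2: 0
  item 3: 3
  item 4: 5 − 1 = 4
  item 5: 2
  item 6: 5 − 1 = 4
  item 7: 0
  item 8: 5 − 5 = 0
  item 9: 5
  item 10: 0
  item 11: 5
  item 12: 0
Total = 3 + 0 + 3 + 4 + 2 + 4 + 0 + 0 + 5 + 0 + 5 + 0 = 26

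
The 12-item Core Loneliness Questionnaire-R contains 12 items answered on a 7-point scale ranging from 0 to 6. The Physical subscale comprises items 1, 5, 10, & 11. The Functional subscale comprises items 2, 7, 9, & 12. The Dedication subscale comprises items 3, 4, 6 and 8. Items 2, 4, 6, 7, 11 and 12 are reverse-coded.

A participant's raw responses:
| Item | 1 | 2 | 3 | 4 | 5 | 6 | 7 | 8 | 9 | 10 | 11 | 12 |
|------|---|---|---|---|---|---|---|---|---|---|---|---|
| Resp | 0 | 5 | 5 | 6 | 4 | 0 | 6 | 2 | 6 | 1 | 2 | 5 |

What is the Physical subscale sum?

Physical items: 1, 5, 10, 11.
Of these, item 11 is reverse-coded; reverse-coded value = 6 − response.
  item 1: 0
  item 5: 4
  item 10: 1
  item 11: 6 − 2 = 4
Sum = 0 + 4 + 1 + 4 = 9

9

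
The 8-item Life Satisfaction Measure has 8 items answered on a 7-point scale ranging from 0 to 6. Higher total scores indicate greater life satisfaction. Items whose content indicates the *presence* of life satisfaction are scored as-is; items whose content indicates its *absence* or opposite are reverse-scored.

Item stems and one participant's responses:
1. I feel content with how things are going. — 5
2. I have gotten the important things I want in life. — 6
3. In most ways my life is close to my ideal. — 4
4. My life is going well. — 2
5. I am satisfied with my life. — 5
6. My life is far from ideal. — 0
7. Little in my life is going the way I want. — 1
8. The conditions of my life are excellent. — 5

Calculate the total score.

38

Items 6, 7 describe the absence/opposite of life satisfaction → reverse-score.
on a 0–6 scale, reversed = 6 − raw.
  item 1: 5
  item 2: 6
  item 3: 4
  item 4: 2
  item 5: 5
  item 6: 6 − 0 = 6
  item 7: 6 − 1 = 5
  item 8: 5
Total = 5 + 6 + 4 + 2 + 5 + 6 + 5 + 5 = 38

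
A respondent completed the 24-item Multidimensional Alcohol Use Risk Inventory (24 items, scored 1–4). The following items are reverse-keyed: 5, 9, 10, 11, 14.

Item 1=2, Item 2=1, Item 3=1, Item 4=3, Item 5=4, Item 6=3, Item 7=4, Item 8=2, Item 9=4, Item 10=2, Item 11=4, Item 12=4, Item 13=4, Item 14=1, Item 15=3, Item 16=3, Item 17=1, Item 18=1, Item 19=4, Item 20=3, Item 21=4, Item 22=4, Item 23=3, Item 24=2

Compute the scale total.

62

Raw sum = 67. Reverse-keyed items: 5, 9, 10, 11, 14; their raw sum = 15.
Each reversal replaces raw with 5 − raw, changing the total by 5 − 2·raw per item.
Total = 67 + 5·5 − 2·15 = 67 + 25 − 30 = 62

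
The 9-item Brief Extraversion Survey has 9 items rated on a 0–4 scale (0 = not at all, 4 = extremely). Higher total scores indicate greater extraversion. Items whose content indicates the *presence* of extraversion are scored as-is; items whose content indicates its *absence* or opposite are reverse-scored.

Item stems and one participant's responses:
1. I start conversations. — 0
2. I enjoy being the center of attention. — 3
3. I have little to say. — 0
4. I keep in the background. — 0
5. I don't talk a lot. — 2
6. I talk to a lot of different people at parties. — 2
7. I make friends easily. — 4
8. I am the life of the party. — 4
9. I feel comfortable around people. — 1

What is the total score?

Items 3, 4, 5 describe the absence/opposite of extraversion → reverse-score.
reversed = (0+4) − raw = 4 − raw.
  item 1: 0
  item 2: 3
  item 3: 4 − 0 = 4
  item 4: 4 − 0 = 4
  item 5: 4 − 2 = 2
  item 6: 2
  item 7: 4
  item 8: 4
  item 9: 1
Total = 0 + 3 + 4 + 4 + 2 + 2 + 4 + 4 + 1 = 24

24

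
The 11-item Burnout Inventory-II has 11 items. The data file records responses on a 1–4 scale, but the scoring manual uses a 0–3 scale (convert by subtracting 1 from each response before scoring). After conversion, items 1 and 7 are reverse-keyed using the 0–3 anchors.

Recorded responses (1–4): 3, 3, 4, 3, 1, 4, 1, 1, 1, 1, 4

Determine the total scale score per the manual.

17

Convert to 0–3: 2, 2, 3, 2, 0, 3, 0, 0, 0, 0, 3
Reverse-coded (reversed = (0+3) − raw = 3 − raw):
  item 1: 3 − 2 = 1
  item 7: 3 − 0 = 3
Scored: 1, 2, 3, 2, 0, 3, 3, 0, 0, 0, 3
Total = 17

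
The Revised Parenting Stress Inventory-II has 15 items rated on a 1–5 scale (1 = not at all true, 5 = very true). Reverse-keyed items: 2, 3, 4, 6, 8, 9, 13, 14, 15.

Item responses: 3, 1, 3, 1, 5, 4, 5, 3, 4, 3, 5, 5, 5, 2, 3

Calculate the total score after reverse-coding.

54

Raw sum = 52. Reverse-keyed items: 2, 3, 4, 6, 8, 9, 13, 14, 15; their raw sum = 26.
Each reversal replaces raw with 6 − raw, changing the total by 6 − 2·raw per item.
Total = 52 + 9·6 − 2·26 = 52 + 54 − 52 = 54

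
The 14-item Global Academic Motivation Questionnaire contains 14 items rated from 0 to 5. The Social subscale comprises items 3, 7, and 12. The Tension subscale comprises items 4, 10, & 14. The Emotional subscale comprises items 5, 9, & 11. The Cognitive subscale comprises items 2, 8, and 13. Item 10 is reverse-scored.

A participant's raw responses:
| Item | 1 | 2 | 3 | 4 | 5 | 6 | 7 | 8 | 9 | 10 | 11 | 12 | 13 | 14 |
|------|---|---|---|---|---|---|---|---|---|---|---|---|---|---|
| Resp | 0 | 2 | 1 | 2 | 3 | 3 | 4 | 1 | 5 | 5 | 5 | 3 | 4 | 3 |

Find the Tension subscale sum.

Tension items: 4, 10, 14.
Of these, item 10 is reverse-scored; reverse-coded value = 5 − response.
  item 4: 2
  item 10: 5 − 5 = 0
  item 14: 3
Sum = 2 + 0 + 3 = 5

5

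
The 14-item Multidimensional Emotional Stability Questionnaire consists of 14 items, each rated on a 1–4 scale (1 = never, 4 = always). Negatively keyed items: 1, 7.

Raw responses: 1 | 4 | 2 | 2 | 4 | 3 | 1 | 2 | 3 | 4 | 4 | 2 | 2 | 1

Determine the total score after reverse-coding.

41

Raw sum = 35. Negatively keyed items: 1, 7; their raw sum = 2.
Each reversal replaces raw with 5 − raw, changing the total by 5 − 2·raw per item.
Total = 35 + 2·5 − 2·2 = 35 + 10 − 4 = 41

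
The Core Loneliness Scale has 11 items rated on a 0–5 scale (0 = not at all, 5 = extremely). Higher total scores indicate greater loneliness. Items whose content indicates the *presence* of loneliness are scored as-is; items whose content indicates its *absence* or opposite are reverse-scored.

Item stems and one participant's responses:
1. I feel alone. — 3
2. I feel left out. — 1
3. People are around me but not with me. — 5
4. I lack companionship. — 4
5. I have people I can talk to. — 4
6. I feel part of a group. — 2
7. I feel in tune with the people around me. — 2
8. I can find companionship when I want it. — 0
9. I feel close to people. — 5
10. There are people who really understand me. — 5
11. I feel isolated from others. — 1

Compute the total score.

26

Items 5, 6, 7, 8, 9, 10 describe the absence/opposite of loneliness → reverse-score.
reversed = (0+5) − raw = 5 − raw.
  item 1: 3
  item 2: 1
  item 3: 5
  item 4: 4
  item 5: 5 − 4 = 1
  item 6: 5 − 2 = 3
  item 7: 5 − 2 = 3
  item 8: 5 − 0 = 5
  item 9: 5 − 5 = 0
  item 10: 5 − 5 = 0
  item 11: 1
Total = 3 + 1 + 5 + 4 + 1 + 3 + 3 + 5 + 0 + 0 + 1 = 26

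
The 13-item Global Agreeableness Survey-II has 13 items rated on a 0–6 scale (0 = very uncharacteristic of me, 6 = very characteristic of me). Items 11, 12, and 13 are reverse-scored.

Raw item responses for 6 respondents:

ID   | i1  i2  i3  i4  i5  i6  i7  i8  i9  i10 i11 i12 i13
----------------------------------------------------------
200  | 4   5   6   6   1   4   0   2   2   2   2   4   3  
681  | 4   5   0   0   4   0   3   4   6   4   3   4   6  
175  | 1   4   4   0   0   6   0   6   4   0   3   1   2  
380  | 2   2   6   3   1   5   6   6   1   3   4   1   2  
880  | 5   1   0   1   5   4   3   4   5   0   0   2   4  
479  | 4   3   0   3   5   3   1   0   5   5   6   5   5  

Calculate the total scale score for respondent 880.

40

Respondent 880 raw: 5, 1, 0, 1, 5, 4, 3, 4, 5, 0, 0, 2, 4.
Reverse-coded (reverse-coded value = 6 − response):
  item 1: 5
  item 2: 1
  item 3: 0
  item 4: 1
  item 5: 5
  item 6: 4
  item 7: 3
  item 8: 4
  item 9: 5
  item 10: 0
  item 11: 6 − 0 = 6
  item 12: 6 − 2 = 4
  item 13: 6 − 4 = 2
Sum = 5 + 1 + 0 + 1 + 5 + 4 + 3 + 4 + 5 + 0 + 6 + 4 + 2 = 40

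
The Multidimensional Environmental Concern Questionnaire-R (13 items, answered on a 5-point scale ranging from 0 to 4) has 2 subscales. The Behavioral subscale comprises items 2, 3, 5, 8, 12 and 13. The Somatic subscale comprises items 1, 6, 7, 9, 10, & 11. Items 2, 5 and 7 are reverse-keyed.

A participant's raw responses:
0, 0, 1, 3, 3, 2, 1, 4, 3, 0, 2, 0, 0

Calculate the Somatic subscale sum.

Somatic items: 1, 6, 7, 9, 10, 11.
Of these, item 7 is reverse-keyed; on a 0–4 scale, reversed = 4 − raw.
  item 1: 0
  item 6: 2
  item 7: 4 − 1 = 3
  item 9: 3
  item 10: 0
  item 11: 2
Sum = 0 + 2 + 3 + 3 + 0 + 2 = 10

10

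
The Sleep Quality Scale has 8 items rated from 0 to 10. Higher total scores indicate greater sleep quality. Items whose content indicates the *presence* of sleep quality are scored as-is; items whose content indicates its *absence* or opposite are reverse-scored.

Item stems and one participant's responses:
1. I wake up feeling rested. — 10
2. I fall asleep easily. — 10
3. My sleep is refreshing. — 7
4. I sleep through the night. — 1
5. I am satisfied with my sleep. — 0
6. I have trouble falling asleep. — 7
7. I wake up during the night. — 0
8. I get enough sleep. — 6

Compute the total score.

Items 6, 7 describe the absence/opposite of sleep quality → reverse-score.
reversed = (0+10) − raw = 10 − raw.
  item 1: 10
  item 2: 10
  item 3: 7
  item 4: 1
  item 5: 0
  item 6: 10 − 7 = 3
  item 7: 10 − 0 = 10
  item 8: 6
Total = 10 + 10 + 7 + 1 + 0 + 3 + 10 + 6 = 47

47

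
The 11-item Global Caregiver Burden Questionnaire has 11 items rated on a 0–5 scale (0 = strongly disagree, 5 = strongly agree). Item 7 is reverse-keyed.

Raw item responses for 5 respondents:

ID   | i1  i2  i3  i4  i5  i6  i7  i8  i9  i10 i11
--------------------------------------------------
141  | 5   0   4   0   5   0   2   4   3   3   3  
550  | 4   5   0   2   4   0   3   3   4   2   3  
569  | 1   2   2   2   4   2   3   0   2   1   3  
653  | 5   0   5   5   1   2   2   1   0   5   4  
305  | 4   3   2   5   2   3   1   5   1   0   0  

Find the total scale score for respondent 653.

31

Respondent 653 raw: 5, 0, 5, 5, 1, 2, 2, 1, 0, 5, 4.
Reverse-coded (reversed = (0+5) − raw = 5 − raw):
  item 1: 5
  item 2: 0
  item 3: 5
  item 4: 5
  item 5: 1
  item 6: 2
  item 7: 5 − 2 = 3
  item 8: 1
  item 9: 0
  item 10: 5
  item 11: 4
Sum = 5 + 0 + 5 + 5 + 1 + 2 + 3 + 1 + 0 + 5 + 4 = 31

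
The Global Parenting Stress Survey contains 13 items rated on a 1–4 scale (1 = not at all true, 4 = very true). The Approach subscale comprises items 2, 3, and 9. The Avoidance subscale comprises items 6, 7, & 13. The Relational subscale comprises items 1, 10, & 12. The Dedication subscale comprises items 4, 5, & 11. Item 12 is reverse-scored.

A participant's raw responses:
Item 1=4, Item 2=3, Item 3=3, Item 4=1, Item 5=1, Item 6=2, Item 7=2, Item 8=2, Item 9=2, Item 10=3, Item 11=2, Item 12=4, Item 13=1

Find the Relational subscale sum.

Relational items: 1, 10, 12.
Of these, item 12 is reverse-scored; reversed = (1+4) − raw = 5 − raw.
  item 1: 4
  item 10: 3
  item 12: 5 − 4 = 1
Sum = 4 + 3 + 1 = 8

8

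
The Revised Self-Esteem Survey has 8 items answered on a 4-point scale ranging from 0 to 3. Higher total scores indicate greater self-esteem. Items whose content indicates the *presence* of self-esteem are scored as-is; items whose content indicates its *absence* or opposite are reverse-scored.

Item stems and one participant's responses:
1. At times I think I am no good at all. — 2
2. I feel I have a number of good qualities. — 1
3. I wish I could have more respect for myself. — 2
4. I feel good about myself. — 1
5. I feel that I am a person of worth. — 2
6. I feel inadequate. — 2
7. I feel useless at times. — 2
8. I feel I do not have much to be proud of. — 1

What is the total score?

10

Items 1, 3, 6, 7, 8 describe the absence/opposite of self-esteem → reverse-score.
reverse-coded value = 3 − response.
  item 1: 3 − 2 = 1
  item 2: 1
  item 3: 3 − 2 = 1
  item 4: 1
  item 5: 2
  item 6: 3 − 2 = 1
  item 7: 3 − 2 = 1
  item 8: 3 − 1 = 2
Total = 1 + 1 + 1 + 1 + 2 + 1 + 1 + 2 = 10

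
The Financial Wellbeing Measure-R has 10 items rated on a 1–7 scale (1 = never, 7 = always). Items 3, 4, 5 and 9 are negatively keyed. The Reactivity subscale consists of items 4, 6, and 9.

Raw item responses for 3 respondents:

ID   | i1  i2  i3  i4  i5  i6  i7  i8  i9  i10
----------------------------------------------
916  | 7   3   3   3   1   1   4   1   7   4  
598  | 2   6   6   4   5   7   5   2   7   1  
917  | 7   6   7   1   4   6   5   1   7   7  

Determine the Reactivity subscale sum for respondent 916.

7

Respondent 916 raw: 7, 3, 3, 3, 1, 1, 4, 1, 7, 4.
Reactivity items: 4, 6, 9.
Reverse-coded (reverse-coded value = 8 − response):
  item 4: 8 − 3 = 5
  item 6: 1
  item 9: 8 − 7 = 1
Sum = 5 + 1 + 1 = 7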